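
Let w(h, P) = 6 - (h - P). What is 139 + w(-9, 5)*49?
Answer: 1119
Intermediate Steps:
w(h, P) = 6 + P - h (w(h, P) = 6 + (P - h) = 6 + P - h)
139 + w(-9, 5)*49 = 139 + (6 + 5 - 1*(-9))*49 = 139 + (6 + 5 + 9)*49 = 139 + 20*49 = 139 + 980 = 1119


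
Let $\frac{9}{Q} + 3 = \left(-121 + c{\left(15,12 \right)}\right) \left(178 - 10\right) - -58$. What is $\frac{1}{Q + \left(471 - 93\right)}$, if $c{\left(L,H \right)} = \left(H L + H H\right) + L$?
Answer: $\frac{36679}{13864671} \approx 0.0026455$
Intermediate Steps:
$c{\left(L,H \right)} = L + H^{2} + H L$ ($c{\left(L,H \right)} = \left(H L + H^{2}\right) + L = \left(H^{2} + H L\right) + L = L + H^{2} + H L$)
$Q = \frac{9}{36679}$ ($Q = \frac{9}{-3 - \left(-58 - \left(-121 + \left(15 + 12^{2} + 12 \cdot 15\right)\right) \left(178 - 10\right)\right)} = \frac{9}{-3 + \left(\left(-121 + \left(15 + 144 + 180\right)\right) 168 + 58\right)} = \frac{9}{-3 + \left(\left(-121 + 339\right) 168 + 58\right)} = \frac{9}{-3 + \left(218 \cdot 168 + 58\right)} = \frac{9}{-3 + \left(36624 + 58\right)} = \frac{9}{-3 + 36682} = \frac{9}{36679} \approx 0.00024537$)
$\frac{1}{Q + \left(471 - 93\right)} = \frac{1}{\frac{9}{36679} + \left(471 - 93\right)} = \frac{1}{\frac{9}{36679} + 378} = \frac{1}{\frac{13864671}{36679}} = \frac{36679}{13864671}$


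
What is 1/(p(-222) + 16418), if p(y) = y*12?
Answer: 1/13754 ≈ 7.2706e-5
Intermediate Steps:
p(y) = 12*y
1/(p(-222) + 16418) = 1/(12*(-222) + 16418) = 1/(-2664 + 16418) = 1/13754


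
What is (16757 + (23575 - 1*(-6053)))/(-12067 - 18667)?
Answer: -46385/30734 ≈ -1.5092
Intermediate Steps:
(16757 + (23575 - 1*(-6053)))/(-12067 - 18667) = (16757 + (23575 + 6053))/(-30734) = (16757 + 29628)*(-1/30734) = 46385*(-1/30734) = -46385/30734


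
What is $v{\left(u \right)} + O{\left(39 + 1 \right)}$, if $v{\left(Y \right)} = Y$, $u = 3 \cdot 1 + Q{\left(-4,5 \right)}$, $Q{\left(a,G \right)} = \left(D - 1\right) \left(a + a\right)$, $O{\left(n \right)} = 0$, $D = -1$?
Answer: $19$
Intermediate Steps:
$Q{\left(a,G \right)} = - 4 a$ ($Q{\left(a,G \right)} = \left(-1 - 1\right) \left(a + a\right) = - 2 \cdot 2 a = - 4 a$)
$u = 19$ ($u = 3 \cdot 1 - -16 = 3 + 16 = 19$)
$v{\left(u \right)} + O{\left(39 + 1 \right)} = 19 + 0 = 19$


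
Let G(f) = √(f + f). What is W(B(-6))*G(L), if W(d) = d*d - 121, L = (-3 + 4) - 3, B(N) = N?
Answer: -170*I ≈ -170.0*I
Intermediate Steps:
L = -2 (L = 1 - 3 = -2)
W(d) = -121 + d² (W(d) = d² - 121 = -121 + d²)
G(f) = √2*√f (G(f) = √(2*f) = √2*√f)
W(B(-6))*G(L) = (-121 + (-6)²)*(√2*√(-2)) = (-121 + 36)*(√2*(I*√2)) = -170*I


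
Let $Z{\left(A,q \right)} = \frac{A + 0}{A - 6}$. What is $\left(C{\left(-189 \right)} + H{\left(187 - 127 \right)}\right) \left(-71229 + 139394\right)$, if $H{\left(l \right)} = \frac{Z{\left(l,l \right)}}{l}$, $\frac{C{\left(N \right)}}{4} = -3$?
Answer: $- \frac{44102755}{54} \approx -8.1672 \cdot 10^{5}$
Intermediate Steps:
$C{\left(N \right)} = -12$ ($C{\left(N \right)} = 4 \left(-3\right) = -12$)
$Z{\left(A,q \right)} = \frac{A}{-6 + A}$
$H{\left(l \right)} = \frac{1}{-6 + l}$ ($H{\left(l \right)} = \frac{l \frac{1}{-6 + l}}{l} = \frac{1}{-6 + l}$)
$\left(C{\left(-189 \right)} + H{\left(187 - 127 \right)}\right) \left(-71229 + 139394\right) = \left(-12 + \frac{1}{-6 + \left(187 - 127\right)}\right) \left(-71229 + 139394\right) = \left(-12 + \frac{1}{-6 + \left(187 - 127\right)}\right) 68165 = \left(-12 + \frac{1}{-6 + 60}\right) 68165 = \left(-12 + \frac{1}{54}\right) 68165 = \left(- \frac{647}{54}\right) 68165 = - \frac{44102755}{54}$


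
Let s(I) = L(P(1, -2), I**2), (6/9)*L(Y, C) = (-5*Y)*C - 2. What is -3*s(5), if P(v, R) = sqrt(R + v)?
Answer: 9 + 1125*I/2 ≈ 9.0 + 562.5*I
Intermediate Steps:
L(Y, C) = -3 - 15*C*Y/2 (L(Y, C) = 3*((-5*Y)*C - 2)/2 = 3*(-5*C*Y - 2)/2 = 3*(-2 - 5*C*Y)/2 = -3 - 15*C*Y/2)
s(I) = -3 - 15*I*I**2/2 (s(I) = -3 - 15*I**2*sqrt(-2 + 1)/2 = -3 - 15*I**2*sqrt(-1)/2 = -3 - 15*I**2*I/2 = -3 - 15*I*I**2/2)
-3*s(5) = -3*(-3 - 15/2*I*5**2) = -3*(-3 - 15/2*I*25) = -3*(-3 - 375*I/2) = 9 + 1125*I/2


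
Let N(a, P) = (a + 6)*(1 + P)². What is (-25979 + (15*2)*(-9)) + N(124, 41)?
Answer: 203071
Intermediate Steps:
N(a, P) = (1 + P)²*(6 + a) (N(a, P) = (6 + a)*(1 + P)² = (1 + P)²*(6 + a))
(-25979 + (15*2)*(-9)) + N(124, 41) = (-25979 + (15*2)*(-9)) + (1 + 41)²*(6 + 124) = (-25979 + 30*(-9)) + 42²*130 = (-25979 - 270) + 1764*130 = -26249 + 229320 = 203071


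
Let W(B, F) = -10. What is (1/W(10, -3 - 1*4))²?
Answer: 1/100 ≈ 0.010000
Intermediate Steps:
(1/W(10, -3 - 1*4))² = (1/(-10))² = (-⅒)² = 1/100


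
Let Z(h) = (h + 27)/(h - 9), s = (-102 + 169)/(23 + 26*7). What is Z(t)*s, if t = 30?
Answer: 1273/1435 ≈ 0.88711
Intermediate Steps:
s = 67/205 (s = 67/(23 + 182) = 67/205 ≈ 0.32683)
Z(h) = (27 + h)/(-9 + h)
Z(t)*s = ((27 + 30)/(-9 + 30))*(67/205) = (57/21)*(67/205) = ((1/21)*57)*(67/205) = (19/7)*(67/205) = 1273/1435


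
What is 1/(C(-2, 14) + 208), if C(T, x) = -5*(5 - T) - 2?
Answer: 1/171 ≈ 0.0058480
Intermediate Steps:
C(T, x) = -27 + 5*T (C(T, x) = (-25 + 5*T) - 2 = -27 + 5*T)
1/(C(-2, 14) + 208) = 1/((-27 + 5*(-2)) + 208) = 1/((-27 - 10) + 208) = 1/(-37 + 208) = 1/171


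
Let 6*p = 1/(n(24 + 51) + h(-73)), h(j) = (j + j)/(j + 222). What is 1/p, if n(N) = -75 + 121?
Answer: 40248/149 ≈ 270.12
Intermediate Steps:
h(j) = 2*j/(222 + j) (h(j) = (2*j)/(222 + j) = 2*j/(222 + j))
n(N) = 46
p = 149/40248 (p = 1/(6*(46 + 2*(-73)/(222 - 73))) = 1/(6*(46 + 2*(-73)/149)) = 1/(6*(46 + 2*(-73)*(1/149))) = 1/(6*(46 - 146/149)) = 1/(6*(6708/149)) = (1/6)*(149/6708) = 149/40248 ≈ 0.0037020)
1/p = 1/(149/40248) = 40248/149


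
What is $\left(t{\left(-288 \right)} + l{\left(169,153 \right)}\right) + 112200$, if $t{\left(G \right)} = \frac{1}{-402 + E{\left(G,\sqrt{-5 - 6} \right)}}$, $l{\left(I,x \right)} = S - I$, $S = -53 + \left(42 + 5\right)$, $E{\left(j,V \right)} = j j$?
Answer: $\frac{9246767551}{82542} \approx 1.1203 \cdot 10^{5}$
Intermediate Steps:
$E{\left(j,V \right)} = j^{2}$
$S = -6$ ($S = -53 + 47 = -6$)
$l{\left(I,x \right)} = -6 - I$
$t{\left(G \right)} = \frac{1}{-402 + G^{2}}$
$\left(t{\left(-288 \right)} + l{\left(169,153 \right)}\right) + 112200 = \left(\frac{1}{-402 + \left(-288\right)^{2}} - 175\right) + 112200 = \left(\frac{1}{-402 + 82944} - 175\right) + 112200 = \left(\frac{1}{82542} - 175\right) + 112200 = - \frac{14444849}{82542} + 112200 = \frac{9246767551}{82542}$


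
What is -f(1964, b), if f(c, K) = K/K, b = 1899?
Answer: -1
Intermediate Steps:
f(c, K) = 1
-f(1964, b) = -1*1 = -1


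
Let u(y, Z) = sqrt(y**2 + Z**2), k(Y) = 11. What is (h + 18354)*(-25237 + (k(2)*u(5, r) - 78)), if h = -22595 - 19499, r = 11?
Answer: 600978100 - 261140*sqrt(146) ≈ 5.9782e+8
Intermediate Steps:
u(y, Z) = sqrt(Z**2 + y**2)
h = -42094
(h + 18354)*(-25237 + (k(2)*u(5, r) - 78)) = (-42094 + 18354)*(-25237 + (11*sqrt(11**2 + 5**2) - 78)) = -23740*(-25237 + (11*sqrt(121 + 25) - 78)) = -23740*(-25237 + (11*sqrt(146) - 78)) = -23740*(-25237 + (-78 + 11*sqrt(146))) = -23740*(-25315 + 11*sqrt(146)) = 600978100 - 261140*sqrt(146)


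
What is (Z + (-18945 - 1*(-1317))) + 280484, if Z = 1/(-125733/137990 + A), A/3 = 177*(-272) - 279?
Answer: 5269157501684818/20045795043 ≈ 2.6286e+5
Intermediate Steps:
A = -145269 (A = 3*(177*(-272) - 279) = 3*(-48144 - 279) = 3*(-48423) = -145269)
Z = -137990/20045795043 (Z = 1/(-125733/137990 - 145269) = 1/(-20045795043/137990) = -137990/20045795043 ≈ -6.8837e-6)
(Z + (-18945 - 1*(-1317))) + 280484 = (-137990/20045795043 + (-18945 - 1*(-1317))) + 280484 = (-137990/20045795043 + (-18945 + 1317)) + 280484 = (-137990/20045795043 - 17628) + 280484 = -353367275155994/20045795043 + 280484 = 5269157501684818/20045795043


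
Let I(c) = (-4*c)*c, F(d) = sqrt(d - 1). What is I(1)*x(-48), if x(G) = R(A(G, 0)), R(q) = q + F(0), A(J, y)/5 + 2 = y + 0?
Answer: 40 - 4*I ≈ 40.0 - 4.0*I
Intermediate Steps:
F(d) = sqrt(-1 + d)
I(c) = -4*c**2
A(J, y) = -10 + 5*y (A(J, y) = -10 + 5*(y + 0) = -10 + 5*y)
R(q) = I + q (R(q) = q + sqrt(-1 + 0) = q + sqrt(-1) = q + I = I + q)
x(G) = -10 + I (x(G) = I + (-10 + 5*0) = I + (-10 + 0) = I - 10 = -10 + I)
I(1)*x(-48) = (-4*1**2)*(-10 + I) = (-4*1)*(-10 + I) = -4*(-10 + I) = 40 - 4*I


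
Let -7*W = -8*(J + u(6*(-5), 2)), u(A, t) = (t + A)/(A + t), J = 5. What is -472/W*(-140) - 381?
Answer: 27767/3 ≈ 9255.7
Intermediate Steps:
u(A, t) = 1 (u(A, t) = (A + t)/(A + t) = 1)
W = 48/7 (W = -(-8)*(5 + 1)/7 = -(-8)*6/7 = -1/7*(-48) = 48/7 ≈ 6.8571)
-472/W*(-140) - 381 = -472/48/7*(-140) - 381 = -472*7/48*(-140) - 381 = -413/6*(-140) - 381 = 28910/3 - 381 = 27767/3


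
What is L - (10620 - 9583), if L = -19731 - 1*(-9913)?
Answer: -10855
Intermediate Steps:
L = -9818 (L = -19731 + 9913 = -9818)
L - (10620 - 9583) = -9818 - (10620 - 9583) = -9818 - 1*1037 = -9818 - 1037 = -10855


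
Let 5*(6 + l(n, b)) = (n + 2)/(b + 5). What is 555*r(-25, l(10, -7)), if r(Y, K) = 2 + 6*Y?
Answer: -82140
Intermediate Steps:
l(n, b) = -6 + (2 + n)/(5*(5 + b)) (l(n, b) = -6 + ((n + 2)/(b + 5))/5 = -6 + ((2 + n)/(5 + b))/5 = -6 + (2 + n)/(5*(5 + b)))
555*r(-25, l(10, -7)) = 555*(2 + 6*(-25)) = 555*(2 - 150) = 555*(-148) = -82140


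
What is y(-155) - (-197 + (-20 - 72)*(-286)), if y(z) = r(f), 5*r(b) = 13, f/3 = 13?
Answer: -130562/5 ≈ -26112.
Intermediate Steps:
f = 39 (f = 3*13 = 39)
r(b) = 13/5 (r(b) = (1/5)*13 = 13/5)
y(z) = 13/5
y(-155) - (-197 + (-20 - 72)*(-286)) = 13/5 - (-197 + (-20 - 72)*(-286)) = 13/5 - (-197 - 92*(-286)) = 13/5 - (-197 + 26312) = 13/5 - 1*26115 = 13/5 - 26115 = -130562/5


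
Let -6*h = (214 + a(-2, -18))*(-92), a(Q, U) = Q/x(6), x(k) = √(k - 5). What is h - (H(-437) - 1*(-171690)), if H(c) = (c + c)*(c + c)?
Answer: -2796946/3 ≈ -9.3232e+5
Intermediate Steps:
x(k) = √(-5 + k)
H(c) = 4*c² (H(c) = (2*c)*(2*c) = 4*c²)
a(Q, U) = Q (a(Q, U) = Q/(√(-5 + 6)) = Q/(√1) = Q/1 = Q*1 = Q)
h = 9752/3 (h = -(214 - 2)*(-92)/6 = -106*(-92)/3 = -⅙*(-19504) = 9752/3 ≈ 3250.7)
h - (H(-437) - 1*(-171690)) = 9752/3 - (4*(-437)² - 1*(-171690)) = 9752/3 - (4*190969 + 171690) = 9752/3 - (763876 + 171690) = 9752/3 - 1*935566 = 9752/3 - 935566 = -2796946/3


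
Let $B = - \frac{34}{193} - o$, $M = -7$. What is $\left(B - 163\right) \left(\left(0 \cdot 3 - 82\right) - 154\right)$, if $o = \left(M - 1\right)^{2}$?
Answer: $\frac{10347420}{193} \approx 53614.0$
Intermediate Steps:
$o = 64$ ($o = \left(-7 - 1\right)^{2} = \left(-8\right)^{2} = 64$)
$B = - \frac{12386}{193}$ ($B = - \frac{34}{193} - 64 = - \frac{12386}{193} \approx -64.176$)
$\left(B - 163\right) \left(\left(0 \cdot 3 - 82\right) - 154\right) = \left(- \frac{12386}{193} - 163\right) \left(\left(0 \cdot 3 - 82\right) - 154\right) = - \frac{43845 \left(\left(0 - 82\right) - 154\right)}{193} = - \frac{43845 \left(-82 - 154\right)}{193} = \left(- \frac{43845}{193}\right) \left(-236\right) = \frac{10347420}{193}$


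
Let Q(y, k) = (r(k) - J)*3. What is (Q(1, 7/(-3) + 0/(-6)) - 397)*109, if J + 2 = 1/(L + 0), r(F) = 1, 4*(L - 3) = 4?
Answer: -169495/4 ≈ -42374.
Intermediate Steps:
L = 4 (L = 3 + (¼)*4 = 3 + 1 = 4)
J = -7/4 (J = -2 + 1/(4 + 0) = -2 + 1/4 = -2 + ¼ = -7/4 ≈ -1.7500)
Q(y, k) = 33/4 (Q(y, k) = (1 - 1*(-7/4))*3 = (1 + 7/4)*3 = (11/4)*3 = 33/4)
(Q(1, 7/(-3) + 0/(-6)) - 397)*109 = (33/4 - 397)*109 = -1555/4*109 = -169495/4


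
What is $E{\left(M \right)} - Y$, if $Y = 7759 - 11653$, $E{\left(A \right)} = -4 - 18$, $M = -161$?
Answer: $3872$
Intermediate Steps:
$E{\left(A \right)} = -22$ ($E{\left(A \right)} = -4 - 18 = -22$)
$Y = -3894$
$E{\left(M \right)} - Y = -22 - -3894 = -22 + 3894 = 3872$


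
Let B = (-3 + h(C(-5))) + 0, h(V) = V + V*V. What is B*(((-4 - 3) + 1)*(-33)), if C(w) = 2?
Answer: 594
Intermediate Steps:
h(V) = V + V²
B = 3 (B = (-3 + 2*(1 + 2)) + 0 = (-3 + 2*3) + 0 = (-3 + 6) + 0 = 3 + 0 = 3)
B*(((-4 - 3) + 1)*(-33)) = 3*(((-4 - 3) + 1)*(-33)) = 3*((-7 + 1)*(-33)) = 3*(-6*(-33)) = 3*198 = 594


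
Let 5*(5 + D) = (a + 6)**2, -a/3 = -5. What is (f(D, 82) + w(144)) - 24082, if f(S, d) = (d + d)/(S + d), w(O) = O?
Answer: -9885984/413 ≈ -23937.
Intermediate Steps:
a = 15 (a = -3*(-5) = 15)
D = 416/5 (D = -5 + (15 + 6)**2/5 = -5 + (1/5)*21**2 = -5 + (1/5)*441 = -5 + 441/5 = 416/5 ≈ 83.200)
f(S, d) = 2*d/(S + d) (f(S, d) = (2*d)/(S + d) = 2*d/(S + d))
(f(D, 82) + w(144)) - 24082 = (2*82/(416/5 + 82) + 144) - 24082 = (2*82/(826/5) + 144) - 24082 = (2*82*(5/826) + 144) - 24082 = (410/413 + 144) - 24082 = 59882/413 - 24082 = -9885984/413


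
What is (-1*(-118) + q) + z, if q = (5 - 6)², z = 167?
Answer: 286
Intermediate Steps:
q = 1 (q = (-1)² = 1)
(-1*(-118) + q) + z = (-1*(-118) + 1) + 167 = (118 + 1) + 167 = 119 + 167 = 286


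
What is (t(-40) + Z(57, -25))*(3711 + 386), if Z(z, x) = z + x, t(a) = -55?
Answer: -94231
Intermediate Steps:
Z(z, x) = x + z
(t(-40) + Z(57, -25))*(3711 + 386) = (-55 + (-25 + 57))*(3711 + 386) = (-55 + 32)*4097 = -23*4097 = -94231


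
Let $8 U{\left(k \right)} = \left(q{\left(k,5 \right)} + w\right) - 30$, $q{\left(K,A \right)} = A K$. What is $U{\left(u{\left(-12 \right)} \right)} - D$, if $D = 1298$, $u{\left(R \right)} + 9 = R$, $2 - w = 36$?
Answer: $- \frac{10553}{8} \approx -1319.1$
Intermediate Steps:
$w = -34$ ($w = 2 - 36 = -34$)
$u{\left(R \right)} = -9 + R$
$U{\left(k \right)} = -8 + \frac{5 k}{8}$ ($U{\left(k \right)} = \frac{\left(5 k - 34\right) - 30}{8} = \frac{\left(-34 + 5 k\right) - 30}{8} = \frac{-64 + 5 k}{8} = -8 + \frac{5 k}{8}$)
$U{\left(u{\left(-12 \right)} \right)} - D = \left(-8 + \frac{5 \left(-9 - 12\right)}{8}\right) - 1298 = \left(-8 + \frac{5}{8} \left(-21\right)\right) - 1298 = \left(-8 - \frac{105}{8}\right) - 1298 = - \frac{169}{8} - 1298 = - \frac{10553}{8}$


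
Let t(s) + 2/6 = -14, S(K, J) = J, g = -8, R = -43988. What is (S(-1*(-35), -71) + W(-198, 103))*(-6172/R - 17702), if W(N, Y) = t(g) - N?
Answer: -21932521546/10997 ≈ -1.9944e+6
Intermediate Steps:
t(s) = -43/3 (t(s) = -⅓ - 14 = -43/3)
W(N, Y) = -43/3 - N
(S(-1*(-35), -71) + W(-198, 103))*(-6172/R - 17702) = (-71 + (-43/3 - 1*(-198)))*(-6172/(-43988) - 17702) = (-71 + (-43/3 + 198))*(-6172*(-1/43988) - 17702) = (-71 + 551/3)*(1543/10997 - 17702) = (338/3)*(-194667351/10997) = -21932521546/10997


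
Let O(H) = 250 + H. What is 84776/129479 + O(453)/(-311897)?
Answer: 26350356335/40384111663 ≈ 0.65249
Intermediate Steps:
84776/129479 + O(453)/(-311897) = 84776/129479 + (250 + 453)/(-311897) = 84776*(1/129479) + 703*(-1/311897) = 84776/129479 - 703/311897 = 26350356335/40384111663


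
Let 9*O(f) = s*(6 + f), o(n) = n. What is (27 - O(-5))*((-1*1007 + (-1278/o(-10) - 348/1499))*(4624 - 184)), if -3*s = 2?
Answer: -1426208649344/13491 ≈ -1.0572e+8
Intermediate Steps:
s = -2/3 (s = -1/3*2 = -2/3 ≈ -0.66667)
O(f) = -4/9 - 2*f/27 (O(f) = (-2*(6 + f)/3)/9 = (-4 - 2*f/3)/9 = -4/9 - 2*f/27)
(27 - O(-5))*((-1*1007 + (-1278/o(-10) - 348/1499))*(4624 - 184)) = (27 - (-4/9 - 2/27*(-5)))*((-1*1007 + (-1278/(-10) - 348/1499))*(4624 - 184)) = (27 - (-4/9 + 10/27))*((-1007 + (-1278*(-1/10) - 348*1/1499))*4440) = (27 - 1*(-2/27))*((-1007 + (639/5 - 348/1499))*4440) = (27 + 2/27)*((-1007 + 956121/7495)*4440) = 731*(-6591344/7495*4440)/27 = (731/27)*(-5853113472/1499) = -1426208649344/13491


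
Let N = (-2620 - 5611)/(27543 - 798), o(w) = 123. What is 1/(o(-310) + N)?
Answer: 26745/3281404 ≈ 0.0081505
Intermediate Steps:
N = -8231/26745 ≈ -0.30776
1/(o(-310) + N) = 1/(123 - 8231/26745) = 1/(3281404/26745) = 26745/3281404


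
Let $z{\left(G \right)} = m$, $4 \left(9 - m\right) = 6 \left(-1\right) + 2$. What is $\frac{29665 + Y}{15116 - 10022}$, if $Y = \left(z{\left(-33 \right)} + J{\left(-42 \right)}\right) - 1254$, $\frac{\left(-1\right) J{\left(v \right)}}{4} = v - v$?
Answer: $\frac{28421}{5094} \approx 5.5793$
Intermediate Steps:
$m = 10$ ($m = 9 - \frac{6 \left(-1\right) + 2}{4} = 9 - \frac{-6 + 2}{4} = 9 - -1 = 9 + 1 = 10$)
$z{\left(G \right)} = 10$
$J{\left(v \right)} = 0$ ($J{\left(v \right)} = - 4 \left(v - v\right) = \left(-4\right) 0 = 0$)
$Y = -1244$ ($Y = \left(10 + 0\right) - 1254 = 10 - 1254 = -1244$)
$\frac{29665 + Y}{15116 - 10022} = \frac{29665 - 1244}{15116 - 10022} = \frac{28421}{5094}$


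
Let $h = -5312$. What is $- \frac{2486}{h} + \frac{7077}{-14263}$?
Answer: $- \frac{1067603}{37882528} \approx -0.028182$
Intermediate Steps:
$- \frac{2486}{h} + \frac{7077}{-14263} = - \frac{2486}{-5312} + \frac{7077}{-14263} = \left(-2486\right) \left(- \frac{1}{5312}\right) + 7077 \left(- \frac{1}{14263}\right) = \frac{1243}{2656} - \frac{7077}{14263} = - \frac{1067603}{37882528}$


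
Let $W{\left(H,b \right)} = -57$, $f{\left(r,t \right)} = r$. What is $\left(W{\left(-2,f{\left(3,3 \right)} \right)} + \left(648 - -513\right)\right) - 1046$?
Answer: $58$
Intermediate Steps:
$\left(W{\left(-2,f{\left(3,3 \right)} \right)} + \left(648 - -513\right)\right) - 1046 = \left(-57 + \left(648 - -513\right)\right) - 1046 = \left(-57 + \left(648 + 513\right)\right) - 1046 = \left(-57 + 1161\right) - 1046 = 1104 - 1046 = 58$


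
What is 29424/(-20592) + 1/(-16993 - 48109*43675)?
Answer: -1742961198479/1219788505650 ≈ -1.4289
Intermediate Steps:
29424/(-20592) + 1/(-16993 - 48109*43675) = 29424*(-1/20592) + (1/43675)/(-65102) = -613/429 - 1/65102*1/43675 = -613/429 - 1/2843329850 = -1742961198479/1219788505650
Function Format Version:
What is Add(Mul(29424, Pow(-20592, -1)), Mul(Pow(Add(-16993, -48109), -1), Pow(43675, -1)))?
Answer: Rational(-1742961198479, 1219788505650) ≈ -1.4289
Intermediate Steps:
Add(Mul(29424, Pow(-20592, -1)), Mul(Pow(Add(-16993, -48109), -1), Pow(43675, -1))) = Add(Mul(29424, Rational(-1, 20592)), Mul(Pow(-65102, -1), Rational(1, 43675))) = Add(Rational(-613, 429), Mul(Rational(-1, 65102), Rational(1, 43675))) = Add(Rational(-613, 429), Rational(-1, 2843329850)) = Rational(-1742961198479, 1219788505650)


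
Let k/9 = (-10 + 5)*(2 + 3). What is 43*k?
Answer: -9675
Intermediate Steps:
k = -225 (k = 9*((-10 + 5)*(2 + 3)) = 9*(-5*5) = 9*(-25) = -225)
43*k = 43*(-225) = -9675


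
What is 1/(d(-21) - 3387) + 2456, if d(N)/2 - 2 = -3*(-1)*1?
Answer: 8293911/3377 ≈ 2456.0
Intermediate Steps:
d(N) = 10 (d(N) = 4 + 2*(-3*(-1)*1) = 4 + 2*(3*1) = 4 + 2*3 = 4 + 6 = 10)
1/(d(-21) - 3387) + 2456 = 1/(10 - 3387) + 2456 = 1/(-3377) + 2456 = -1/3377 + 2456 = 8293911/3377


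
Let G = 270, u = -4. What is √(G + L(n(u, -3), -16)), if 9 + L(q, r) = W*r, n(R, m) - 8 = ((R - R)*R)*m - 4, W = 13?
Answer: √53 ≈ 7.2801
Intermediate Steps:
n(R, m) = 4 (n(R, m) = 8 + (((R - R)*R)*m - 4) = 8 + ((0*R)*m - 4) = 8 + (0*m - 4) = 8 + (0 - 4) = 8 - 4 = 4)
L(q, r) = -9 + 13*r
√(G + L(n(u, -3), -16)) = √(270 + (-9 + 13*(-16))) = √(270 + (-9 - 208)) = √(270 - 217) = √53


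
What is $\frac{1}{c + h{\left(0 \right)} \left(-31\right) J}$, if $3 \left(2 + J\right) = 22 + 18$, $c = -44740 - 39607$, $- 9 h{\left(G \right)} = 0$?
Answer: $- \frac{1}{84347} \approx -1.1856 \cdot 10^{-5}$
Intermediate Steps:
$h{\left(G \right)} = 0$ ($h{\left(G \right)} = \left(- \frac{1}{9}\right) 0 = 0$)
$c = -84347$ ($c = -44740 - 39607 = -84347$)
$J = \frac{34}{3}$ ($J = -2 + \frac{22 + 18}{3} = -2 + \frac{1}{3} \cdot 40 = -2 + \frac{40}{3} = \frac{34}{3} \approx 11.333$)
$\frac{1}{c + h{\left(0 \right)} \left(-31\right) J} = \frac{1}{-84347 + 0 \left(-31\right) \frac{34}{3}} = \frac{1}{-84347 + 0 \cdot \frac{34}{3}} = \frac{1}{-84347 + 0} = \frac{1}{-84347} = - \frac{1}{84347}$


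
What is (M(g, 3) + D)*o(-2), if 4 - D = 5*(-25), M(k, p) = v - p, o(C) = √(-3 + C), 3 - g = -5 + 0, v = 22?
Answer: 148*I*√5 ≈ 330.94*I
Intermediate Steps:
g = 8 (g = 3 - (-5 + 0) = 3 - 1*(-5) = 3 + 5 = 8)
M(k, p) = 22 - p
D = 129 (D = 4 - 5*(-25) = 4 - 1*(-125) = 4 + 125 = 129)
(M(g, 3) + D)*o(-2) = ((22 - 1*3) + 129)*√(-3 - 2) = ((22 - 3) + 129)*√(-5) = (19 + 129)*(I*√5) = 148*(I*√5) = 148*I*√5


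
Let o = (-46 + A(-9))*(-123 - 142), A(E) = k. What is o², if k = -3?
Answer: 168610225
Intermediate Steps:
A(E) = -3
o = 12985 (o = (-46 - 3)*(-123 - 142) = -49*(-265) = 12985)
o² = 12985² = 168610225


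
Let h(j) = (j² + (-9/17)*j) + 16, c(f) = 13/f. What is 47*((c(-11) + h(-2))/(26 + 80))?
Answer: 174699/19822 ≈ 8.8134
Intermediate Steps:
h(j) = 16 + j² - 9*j/17 (h(j) = (j² + (-9*1/17)*j) + 16 = (j² - 9*j/17) + 16 = 16 + j² - 9*j/17)
47*((c(-11) + h(-2))/(26 + 80)) = 47*((13/(-11) + (16 + (-2)² - 9/17*(-2)))/(26 + 80)) = 47*((13*(-1/11) + (16 + 4 + 18/17))/106) = 47*((-13/11 + 358/17)*(1/106)) = 47*((3717/187)*(1/106)) = 47*(3717/19822) = 174699/19822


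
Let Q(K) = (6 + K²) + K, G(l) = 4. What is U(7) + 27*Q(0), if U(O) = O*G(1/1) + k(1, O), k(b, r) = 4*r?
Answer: 218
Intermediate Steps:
U(O) = 8*O (U(O) = O*4 + 4*O = 4*O + 4*O = 8*O)
Q(K) = 6 + K + K²
U(7) + 27*Q(0) = 8*7 + 27*(6 + 0 + 0²) = 56 + 27*(6 + 0 + 0) = 56 + 27*6 = 56 + 162 = 218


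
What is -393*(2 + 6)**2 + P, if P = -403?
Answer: -25555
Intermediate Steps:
-393*(2 + 6)**2 + P = -393*(2 + 6)**2 - 403 = -393*8**2 - 403 = -393*64 - 403 = -25152 - 403 = -25555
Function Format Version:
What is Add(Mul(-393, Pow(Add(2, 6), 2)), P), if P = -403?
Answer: -25555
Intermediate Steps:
Add(Mul(-393, Pow(Add(2, 6), 2)), P) = Add(Mul(-393, Pow(Add(2, 6), 2)), -403) = Add(Mul(-393, Pow(8, 2)), -403) = Add(Mul(-393, 64), -403) = Add(-25152, -403) = -25555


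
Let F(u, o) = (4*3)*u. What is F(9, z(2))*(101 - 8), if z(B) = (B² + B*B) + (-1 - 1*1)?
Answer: 10044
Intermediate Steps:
z(B) = -2 + 2*B² (z(B) = (B² + B²) + (-1 - 1) = 2*B² - 2 = -2 + 2*B²)
F(u, o) = 12*u
F(9, z(2))*(101 - 8) = (12*9)*(101 - 8) = 108*93 = 10044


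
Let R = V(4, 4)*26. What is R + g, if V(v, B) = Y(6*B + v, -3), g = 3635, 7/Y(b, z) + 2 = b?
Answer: 3642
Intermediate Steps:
Y(b, z) = 7/(-2 + b)
V(v, B) = 7/(-2 + v + 6*B) (V(v, B) = 7/(-2 + (6*B + v)) = 7/(-2 + (v + 6*B)) = 7/(-2 + v + 6*B))
R = 7 (R = (7/(-2 + 4 + 6*4))*26 = (7/(-2 + 4 + 24))*26 = (7/26)*26 = 7)
R + g = 7 + 3635 = 3642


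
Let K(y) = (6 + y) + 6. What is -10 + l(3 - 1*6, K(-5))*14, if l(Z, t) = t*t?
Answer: 676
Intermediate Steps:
K(y) = 12 + y
l(Z, t) = t²
-10 + l(3 - 1*6, K(-5))*14 = -10 + (12 - 5)²*14 = -10 + 7²*14 = -10 + 49*14 = -10 + 686 = 676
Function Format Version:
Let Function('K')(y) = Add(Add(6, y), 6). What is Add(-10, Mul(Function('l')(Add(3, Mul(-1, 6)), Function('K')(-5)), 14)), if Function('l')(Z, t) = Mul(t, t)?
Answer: 676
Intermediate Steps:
Function('K')(y) = Add(12, y)
Function('l')(Z, t) = Pow(t, 2)
Add(-10, Mul(Function('l')(Add(3, Mul(-1, 6)), Function('K')(-5)), 14)) = Add(-10, Mul(Pow(Add(12, -5), 2), 14)) = Add(-10, Mul(Pow(7, 2), 14)) = Add(-10, Mul(49, 14)) = Add(-10, 686) = 676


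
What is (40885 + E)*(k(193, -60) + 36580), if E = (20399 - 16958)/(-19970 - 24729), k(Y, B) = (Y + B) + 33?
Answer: 67153872583804/44699 ≈ 1.5024e+9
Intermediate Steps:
k(Y, B) = 33 + B + Y (k(Y, B) = (B + Y) + 33 = 33 + B + Y)
E = -3441/44699 (E = 3441/(-44699) = 3441*(-1/44699) = -3441/44699 ≈ -0.076982)
(40885 + E)*(k(193, -60) + 36580) = (40885 - 3441/44699)*((33 - 60 + 193) + 36580) = 1827515174*(166 + 36580)/44699 = (1827515174/44699)*36746 = 67153872583804/44699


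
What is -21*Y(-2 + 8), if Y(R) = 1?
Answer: -21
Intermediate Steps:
-21*Y(-2 + 8) = -21*1 = -21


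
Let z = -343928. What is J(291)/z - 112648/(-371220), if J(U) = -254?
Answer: 4854636403/15959119020 ≈ 0.30419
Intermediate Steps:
J(291)/z - 112648/(-371220) = -254/(-343928) - 112648/(-371220) = -254*(-1/343928) - 112648*(-1/371220) = 127/171964 + 28162/92805 = 4854636403/15959119020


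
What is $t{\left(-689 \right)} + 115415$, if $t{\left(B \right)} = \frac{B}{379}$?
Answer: $\frac{43741596}{379} \approx 1.1541 \cdot 10^{5}$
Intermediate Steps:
$t{\left(B \right)} = \frac{B}{379}$ ($t{\left(B \right)} = B \frac{1}{379} = \frac{B}{379}$)
$t{\left(-689 \right)} + 115415 = \frac{1}{379} \left(-689\right) + 115415 = - \frac{689}{379} + 115415 = \frac{43741596}{379}$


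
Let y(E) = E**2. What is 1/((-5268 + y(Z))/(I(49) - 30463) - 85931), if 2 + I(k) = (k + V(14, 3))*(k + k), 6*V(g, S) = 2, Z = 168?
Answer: -76891/6607389389 ≈ -1.1637e-5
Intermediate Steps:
V(g, S) = 1/3 (V(g, S) = (1/6)*2 = 1/3)
I(k) = -2 + 2*k*(1/3 + k) (I(k) = -2 + (k + 1/3)*(k + k) = -2 + (1/3 + k)*(2*k) = -2 + 2*k*(1/3 + k))
1/((-5268 + y(Z))/(I(49) - 30463) - 85931) = 1/((-5268 + 168**2)/((-2 + 2*49**2 + (2/3)*49) - 30463) - 85931) = 1/((-5268 + 28224)/((-2 + 2*2401 + 98/3) - 30463) - 85931) = 1/(22956/((-2 + 4802 + 98/3) - 30463) - 85931) = 1/(22956/(14498/3 - 30463) - 85931) = 1/(22956/(-76891/3) - 85931) = 1/(22956*(-3/76891) - 85931) = 1/(-68868/76891 - 85931) = 1/(-6607389389/76891) = -76891/6607389389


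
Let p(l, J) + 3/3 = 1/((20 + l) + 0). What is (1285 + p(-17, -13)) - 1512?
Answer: -683/3 ≈ -227.67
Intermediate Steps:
p(l, J) = -1 + 1/(20 + l) (p(l, J) = -1 + 1/((20 + l) + 0) = -1 + 1/(20 + l))
(1285 + p(-17, -13)) - 1512 = (1285 + (-19 - 1*(-17))/(20 - 17)) - 1512 = (1285 + (-19 + 17)/3) - 1512 = (1285 + (1/3)*(-2)) - 1512 = (1285 - 2/3) - 1512 = 3853/3 - 1512 = -683/3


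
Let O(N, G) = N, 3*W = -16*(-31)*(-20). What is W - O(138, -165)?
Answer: -10334/3 ≈ -3444.7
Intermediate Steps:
W = -9920/3 (W = (-16*(-31)*(-20))/3 = (496*(-20))/3 = (⅓)*(-9920) = -9920/3 ≈ -3306.7)
W - O(138, -165) = -9920/3 - 1*138 = -9920/3 - 138 = -10334/3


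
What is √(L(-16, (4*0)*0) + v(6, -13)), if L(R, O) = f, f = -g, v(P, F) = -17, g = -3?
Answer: I*√14 ≈ 3.7417*I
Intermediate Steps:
f = 3 (f = -1*(-3) = 3)
L(R, O) = 3
√(L(-16, (4*0)*0) + v(6, -13)) = √(3 - 17) = √(-14) = I*√14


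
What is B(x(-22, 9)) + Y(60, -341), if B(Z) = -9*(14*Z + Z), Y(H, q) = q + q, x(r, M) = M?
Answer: -1897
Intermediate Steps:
Y(H, q) = 2*q
B(Z) = -135*Z
B(x(-22, 9)) + Y(60, -341) = -135*9 + 2*(-341) = -1215 - 682 = -1897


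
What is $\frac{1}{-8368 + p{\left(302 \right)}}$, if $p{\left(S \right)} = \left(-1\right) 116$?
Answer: $- \frac{1}{8484} \approx -0.00011787$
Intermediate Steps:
$p{\left(S \right)} = -116$
$\frac{1}{-8368 + p{\left(302 \right)}} = \frac{1}{-8368 - 116} = \frac{1}{-8484} = - \frac{1}{8484}$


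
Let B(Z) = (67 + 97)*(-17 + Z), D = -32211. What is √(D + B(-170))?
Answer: I*√62879 ≈ 250.76*I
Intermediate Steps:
B(Z) = -2788 + 164*Z (B(Z) = 164*(-17 + Z) = -2788 + 164*Z)
√(D + B(-170)) = √(-32211 + (-2788 + 164*(-170))) = √(-32211 + (-2788 - 27880)) = √(-32211 - 30668) = √(-62879) = I*√62879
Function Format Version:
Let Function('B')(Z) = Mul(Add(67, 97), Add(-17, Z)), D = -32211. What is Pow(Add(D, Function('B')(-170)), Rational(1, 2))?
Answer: Mul(I, Pow(62879, Rational(1, 2))) ≈ Mul(250.76, I)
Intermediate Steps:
Function('B')(Z) = Add(-2788, Mul(164, Z)) (Function('B')(Z) = Mul(164, Add(-17, Z)) = Add(-2788, Mul(164, Z)))
Pow(Add(D, Function('B')(-170)), Rational(1, 2)) = Pow(Add(-32211, Add(-2788, Mul(164, -170))), Rational(1, 2)) = Pow(Add(-32211, Add(-2788, -27880)), Rational(1, 2)) = Pow(Add(-32211, -30668), Rational(1, 2)) = Pow(-62879, Rational(1, 2)) = Mul(I, Pow(62879, Rational(1, 2)))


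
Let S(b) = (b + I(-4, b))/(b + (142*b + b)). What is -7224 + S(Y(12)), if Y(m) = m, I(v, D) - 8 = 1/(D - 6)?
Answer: -74898311/10368 ≈ -7224.0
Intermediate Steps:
I(v, D) = 8 + 1/(-6 + D) (I(v, D) = 8 + 1/(D - 6) = 8 + 1/(-6 + D))
S(b) = (b + (-47 + 8*b)/(-6 + b))/(144*b) (S(b) = (b + (-47 + 8*b)/(-6 + b))/(b + (142*b + b)) = (b + (-47 + 8*b)/(-6 + b))/(b + 143*b) = (b + (-47 + 8*b)/(-6 + b))/((144*b)) = (b + (-47 + 8*b)/(-6 + b))*(1/(144*b)) = (b + (-47 + 8*b)/(-6 + b))/(144*b))
-7224 + S(Y(12)) = -7224 + (1/144)*(-47 + 12² + 2*12)/(12*(-6 + 12)) = -7224 + (1/144)*(1/12)*(-47 + 144 + 24)/6 = -7224 + (1/144)*(1/12)*(⅙)*121 = -7224 + 121/10368 = -74898311/10368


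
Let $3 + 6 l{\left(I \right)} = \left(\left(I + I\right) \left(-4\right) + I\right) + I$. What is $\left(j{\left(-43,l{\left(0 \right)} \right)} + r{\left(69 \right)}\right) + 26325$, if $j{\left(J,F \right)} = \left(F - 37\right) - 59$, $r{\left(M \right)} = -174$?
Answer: $\frac{52109}{2} \approx 26055.0$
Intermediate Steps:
$l{\left(I \right)} = - \frac{1}{2} - I$ ($l{\left(I \right)} = - \frac{1}{2} + \frac{\left(\left(I + I\right) \left(-4\right) + I\right) + I}{6} = - \frac{1}{2} + \frac{\left(2 I \left(-4\right) + I\right) + I}{6} = - \frac{1}{2} + \frac{\left(- 8 I + I\right) + I}{6} = - \frac{1}{2} + \frac{- 7 I + I}{6} = - \frac{1}{2} + \frac{\left(-6\right) I}{6} = - \frac{1}{2} - I$)
$j{\left(J,F \right)} = -96 + F$ ($j{\left(J,F \right)} = \left(-37 + F\right) - 59 = -96 + F$)
$\left(j{\left(-43,l{\left(0 \right)} \right)} + r{\left(69 \right)}\right) + 26325 = \left(\left(-96 - \frac{1}{2}\right) - 174\right) + 26325 = \left(- \frac{193}{2} - 174\right) + 26325 = - \frac{541}{2} + 26325 = \frac{52109}{2}$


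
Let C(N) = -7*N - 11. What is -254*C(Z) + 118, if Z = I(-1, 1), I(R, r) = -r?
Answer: 1134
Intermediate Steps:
Z = -1 (Z = -1*1 = -1)
C(N) = -11 - 7*N
-254*C(Z) + 118 = -254*(-11 - 7*(-1)) + 118 = -254*(-11 + 7) + 118 = -254*(-4) + 118 = 1016 + 118 = 1134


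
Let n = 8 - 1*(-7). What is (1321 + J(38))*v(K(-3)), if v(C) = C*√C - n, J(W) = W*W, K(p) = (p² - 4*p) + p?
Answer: -41475 + 149310*√2 ≈ 1.6968e+5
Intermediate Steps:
n = 15 (n = 8 + 7 = 15)
K(p) = p² - 3*p
J(W) = W²
v(C) = -15 + C^(3/2) (v(C) = C*√C - 1*15 = C^(3/2) - 15 = -15 + C^(3/2))
(1321 + J(38))*v(K(-3)) = (1321 + 38²)*(-15 + (-3*(-3 - 3))^(3/2)) = (1321 + 1444)*(-15 + (-3*(-6))^(3/2)) = 2765*(-15 + 18^(3/2)) = 2765*(-15 + 54*√2) = -41475 + 149310*√2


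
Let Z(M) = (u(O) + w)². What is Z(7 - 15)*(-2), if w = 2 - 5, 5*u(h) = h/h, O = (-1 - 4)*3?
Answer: -392/25 ≈ -15.680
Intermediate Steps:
O = -15 (O = -5*3 = -15)
u(h) = ⅕ (u(h) = (h/h)/5 = (⅕)*1 = ⅕)
w = -3
Z(M) = 196/25 (Z(M) = (⅕ - 3)² = (-14/5)² = 196/25)
Z(7 - 15)*(-2) = (196/25)*(-2) = -392/25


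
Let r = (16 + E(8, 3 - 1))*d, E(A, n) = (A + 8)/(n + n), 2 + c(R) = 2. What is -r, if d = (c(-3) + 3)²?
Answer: -180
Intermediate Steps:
c(R) = 0 (c(R) = -2 + 2 = 0)
E(A, n) = (8 + A)/(2*n) (E(A, n) = (8 + A)/((2*n)) = (8 + A)*(1/(2*n)) = (8 + A)/(2*n))
d = 9 (d = (0 + 3)² = 3² = 9)
r = 180 (r = (16 + (8 + 8)/(2*(3 - 1)))*9 = (16 + (½)*16/2)*9 = (16 + (½)*(½)*16)*9 = (16 + 4)*9 = 20*9 = 180)
-r = -1*180 = -180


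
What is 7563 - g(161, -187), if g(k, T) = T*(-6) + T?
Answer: 6628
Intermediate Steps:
g(k, T) = -5*T (g(k, T) = -6*T + T = -5*T)
7563 - g(161, -187) = 7563 - (-5)*(-187) = 7563 - 1*935 = 7563 - 935 = 6628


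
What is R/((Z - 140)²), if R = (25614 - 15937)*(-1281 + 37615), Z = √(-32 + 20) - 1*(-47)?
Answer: 351604118/(93 - 2*I*√3)² ≈ 40484.0 + 3020.1*I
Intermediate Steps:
Z = 47 + 2*I*√3 (Z = √(-12) + 47 = 2*I*√3 + 47 = 47 + 2*I*√3 ≈ 47.0 + 3.4641*I)
R = 351604118 (R = 9677*36334 = 351604118)
R/((Z - 140)²) = 351604118/(((47 + 2*I*√3) - 140)²) = 351604118/((-93 + 2*I*√3)²) = 351604118/(-93 + 2*I*√3)²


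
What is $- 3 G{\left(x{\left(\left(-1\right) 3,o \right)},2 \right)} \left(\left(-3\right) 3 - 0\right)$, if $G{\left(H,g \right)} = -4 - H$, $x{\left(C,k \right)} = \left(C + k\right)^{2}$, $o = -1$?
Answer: $-540$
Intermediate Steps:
$- 3 G{\left(x{\left(\left(-1\right) 3,o \right)},2 \right)} \left(\left(-3\right) 3 - 0\right) = - 3 \left(-4 - \left(\left(-1\right) 3 - 1\right)^{2}\right) \left(\left(-3\right) 3 - 0\right) = - 3 \left(-4 - \left(-3 - 1\right)^{2}\right) \left(-9 + 0\right) = - 3 \left(-4 - \left(-4\right)^{2}\right) \left(-9\right) = - 3 \left(-4 - 16\right) \left(-9\right) = \left(-3\right) \left(-20\right) \left(-9\right) = 60 \left(-9\right) = -540$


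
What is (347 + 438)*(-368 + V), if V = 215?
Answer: -120105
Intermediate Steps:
(347 + 438)*(-368 + V) = (347 + 438)*(-368 + 215) = 785*(-153) = -120105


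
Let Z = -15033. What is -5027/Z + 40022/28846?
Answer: 373329784/216820959 ≈ 1.7218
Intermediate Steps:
-5027/Z + 40022/28846 = -5027/(-15033) + 40022/28846 = -5027*(-1/15033) + 40022*(1/28846) = 5027/15033 + 20011/14423 = 373329784/216820959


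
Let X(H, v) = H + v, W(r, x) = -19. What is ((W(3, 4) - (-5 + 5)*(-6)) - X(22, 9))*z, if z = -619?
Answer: 30950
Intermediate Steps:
((W(3, 4) - (-5 + 5)*(-6)) - X(22, 9))*z = ((-19 - (-5 + 5)*(-6)) - (22 + 9))*(-619) = ((-19 - 0*(-6)) - 1*31)*(-619) = ((-19 - 1*0) - 31)*(-619) = ((-19 + 0) - 31)*(-619) = (-19 - 31)*(-619) = -50*(-619) = 30950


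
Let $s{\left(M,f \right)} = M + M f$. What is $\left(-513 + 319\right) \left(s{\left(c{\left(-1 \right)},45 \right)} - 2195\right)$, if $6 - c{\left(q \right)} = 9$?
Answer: $452602$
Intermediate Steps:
$c{\left(q \right)} = -3$ ($c{\left(q \right)} = 6 - 9 = -3$)
$\left(-513 + 319\right) \left(s{\left(c{\left(-1 \right)},45 \right)} - 2195\right) = \left(-513 + 319\right) \left(- 3 \left(1 + 45\right) - 2195\right) = - 194 \left(\left(-3\right) 46 - 2195\right) = - 194 \left(-138 - 2195\right) = \left(-194\right) \left(-2333\right) = 452602$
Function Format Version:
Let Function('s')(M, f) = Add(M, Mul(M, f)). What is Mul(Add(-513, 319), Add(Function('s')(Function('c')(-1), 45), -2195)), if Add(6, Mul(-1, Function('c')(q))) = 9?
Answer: 452602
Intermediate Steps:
Function('c')(q) = -3 (Function('c')(q) = Add(6, Mul(-1, 9)) = Add(6, -9) = -3)
Mul(Add(-513, 319), Add(Function('s')(Function('c')(-1), 45), -2195)) = Mul(Add(-513, 319), Add(Mul(-3, Add(1, 45)), -2195)) = Mul(-194, Add(Mul(-3, 46), -2195)) = Mul(-194, Add(-138, -2195)) = Mul(-194, -2333) = 452602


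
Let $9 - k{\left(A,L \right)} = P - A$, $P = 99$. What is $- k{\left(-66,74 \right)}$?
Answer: $156$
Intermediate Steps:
$k{\left(A,L \right)} = -90 + A$ ($k{\left(A,L \right)} = 9 - \left(99 - A\right) = 9 + \left(-99 + A\right) = -90 + A$)
$- k{\left(-66,74 \right)} = - (-90 - 66) = \left(-1\right) \left(-156\right) = 156$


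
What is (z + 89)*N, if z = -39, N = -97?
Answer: -4850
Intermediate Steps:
(z + 89)*N = (-39 + 89)*(-97) = 50*(-97) = -4850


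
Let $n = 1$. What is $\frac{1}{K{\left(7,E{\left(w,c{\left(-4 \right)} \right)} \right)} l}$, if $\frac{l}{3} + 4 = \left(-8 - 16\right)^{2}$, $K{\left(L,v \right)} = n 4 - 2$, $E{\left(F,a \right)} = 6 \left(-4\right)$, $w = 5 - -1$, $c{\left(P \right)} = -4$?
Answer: $\frac{1}{3432} \approx 0.00029138$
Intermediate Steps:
$w = 6$ ($w = 5 + 1 = 6$)
$E{\left(F,a \right)} = -24$
$K{\left(L,v \right)} = 2$ ($K{\left(L,v \right)} = 1 \cdot 4 - 2 = 4 - 2 = 2$)
$l = 1716$ ($l = -12 + 3 \left(-8 - 16\right)^{2} = -12 + 3 \left(-24\right)^{2} = -12 + 3 \cdot 576 = -12 + 1728 = 1716$)
$\frac{1}{K{\left(7,E{\left(w,c{\left(-4 \right)} \right)} \right)} l} = \frac{1}{2 \cdot 1716} = \frac{1}{3432}$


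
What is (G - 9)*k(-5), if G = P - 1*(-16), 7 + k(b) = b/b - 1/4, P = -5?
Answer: -25/2 ≈ -12.500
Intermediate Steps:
k(b) = -25/4 (k(b) = -7 + (b/b - 1/4) = -7 + (1 - 1*¼) = -7 + (1 - ¼) = -7 + ¾ = -25/4)
G = 11 (G = -5 - 1*(-16) = -5 + 16 = 11)
(G - 9)*k(-5) = (11 - 9)*(-25/4) = 2*(-25/4) = -25/2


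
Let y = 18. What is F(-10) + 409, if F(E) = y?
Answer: 427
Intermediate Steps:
F(E) = 18
F(-10) + 409 = 18 + 409 = 427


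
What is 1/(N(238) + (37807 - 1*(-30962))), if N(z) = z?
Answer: 1/69007 ≈ 1.4491e-5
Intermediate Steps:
1/(N(238) + (37807 - 1*(-30962))) = 1/(238 + (37807 - 1*(-30962))) = 1/(238 + (37807 + 30962)) = 1/(238 + 68769) = 1/69007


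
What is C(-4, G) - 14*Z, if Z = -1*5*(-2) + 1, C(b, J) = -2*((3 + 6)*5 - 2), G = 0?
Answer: -240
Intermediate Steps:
C(b, J) = -86 (C(b, J) = -2*(9*5 - 2) = -2*(45 - 2) = -2*43 = -86)
Z = 11 (Z = -5*(-2) + 1 = 10 + 1 = 11)
C(-4, G) - 14*Z = -86 - 14*11 = -86 - 154 = -240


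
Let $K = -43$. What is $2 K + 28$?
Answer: $-58$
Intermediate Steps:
$2 K + 28 = 2 \left(-43\right) + 28 = -86 + 28 = -58$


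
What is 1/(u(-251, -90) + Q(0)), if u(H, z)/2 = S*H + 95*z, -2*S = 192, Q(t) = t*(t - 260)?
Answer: 1/31092 ≈ 3.2163e-5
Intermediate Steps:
Q(t) = t*(-260 + t)
S = -96 (S = -1/2*192 = -96)
u(H, z) = -192*H + 190*z (u(H, z) = 2*(-96*H + 95*z) = -192*H + 190*z)
1/(u(-251, -90) + Q(0)) = 1/((-192*(-251) + 190*(-90)) + 0*(-260 + 0)) = 1/((48192 - 17100) + 0*(-260)) = 1/(31092 + 0) = 1/31092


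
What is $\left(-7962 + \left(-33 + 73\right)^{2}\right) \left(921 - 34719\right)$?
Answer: $215022876$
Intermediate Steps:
$\left(-7962 + \left(-33 + 73\right)^{2}\right) \left(921 - 34719\right) = \left(-7962 + 40^{2}\right) \left(-33798\right) = \left(-7962 + 1600\right) \left(-33798\right) = \left(-6362\right) \left(-33798\right) = 215022876$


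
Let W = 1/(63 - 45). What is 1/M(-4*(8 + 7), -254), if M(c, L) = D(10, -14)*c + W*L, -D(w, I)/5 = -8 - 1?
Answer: -9/24427 ≈ -0.00036844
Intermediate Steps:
D(w, I) = 45 (D(w, I) = -5*(-8 - 1) = -5*(-9) = 45)
W = 1/18 ≈ 0.055556
M(c, L) = 45*c + L/18
1/M(-4*(8 + 7), -254) = 1/(45*(-4*(8 + 7)) + (1/18)*(-254)) = 1/(45*(-4*15) - 127/9) = 1/(45*(-60) - 127/9) = 1/(-2700 - 127/9) = 1/(-24427/9) = -9/24427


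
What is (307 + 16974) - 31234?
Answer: -13953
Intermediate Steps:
(307 + 16974) - 31234 = 17281 - 31234 = -13953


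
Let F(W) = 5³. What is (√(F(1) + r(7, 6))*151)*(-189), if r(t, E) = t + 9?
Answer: -28539*√141 ≈ -3.3888e+5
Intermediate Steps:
F(W) = 125
r(t, E) = 9 + t
(√(F(1) + r(7, 6))*151)*(-189) = (√(125 + (9 + 7))*151)*(-189) = (√(125 + 16)*151)*(-189) = (√141*151)*(-189) = (151*√141)*(-189) = -28539*√141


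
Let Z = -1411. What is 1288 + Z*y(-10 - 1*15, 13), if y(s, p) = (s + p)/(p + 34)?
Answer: 77468/47 ≈ 1648.3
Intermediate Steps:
y(s, p) = (p + s)/(34 + p)
1288 + Z*y(-10 - 1*15, 13) = 1288 - 1411*(13 + (-10 - 1*15))/(34 + 13) = 1288 - 1411*(13 + (-10 - 15))/47 = 1288 - 1411*(13 - 25)/47 = 1288 - 1411*(-12)/47 = 1288 - 1411*(-12/47) = 1288 + 16932/47 = 77468/47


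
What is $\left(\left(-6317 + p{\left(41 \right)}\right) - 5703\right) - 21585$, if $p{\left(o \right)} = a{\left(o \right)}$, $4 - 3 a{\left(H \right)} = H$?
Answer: $- \frac{100852}{3} \approx -33617.0$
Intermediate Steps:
$a{\left(H \right)} = \frac{4}{3} - \frac{H}{3}$
$p{\left(o \right)} = \frac{4}{3} - \frac{o}{3}$
$\left(\left(-6317 + p{\left(41 \right)}\right) - 5703\right) - 21585 = \left(\left(-6317 + \left(\frac{4}{3} - \frac{41}{3}\right)\right) - 5703\right) - 21585 = \left(\left(-6317 - \frac{37}{3}\right) - 5703\right) - 21585 = \left(- \frac{18988}{3} - 5703\right) - 21585 = - \frac{36097}{3} - 21585 = - \frac{100852}{3}$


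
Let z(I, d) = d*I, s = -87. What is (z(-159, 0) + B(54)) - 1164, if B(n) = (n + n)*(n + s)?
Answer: -4728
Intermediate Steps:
z(I, d) = I*d
B(n) = 2*n*(-87 + n) (B(n) = (n + n)*(n - 87) = (2*n)*(-87 + n) = 2*n*(-87 + n))
(z(-159, 0) + B(54)) - 1164 = (-159*0 + 2*54*(-87 + 54)) - 1164 = (0 + 2*54*(-33)) - 1164 = (0 - 3564) - 1164 = -3564 - 1164 = -4728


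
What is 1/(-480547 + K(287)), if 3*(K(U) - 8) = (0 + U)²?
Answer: -3/1359248 ≈ -2.2071e-6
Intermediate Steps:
K(U) = 8 + U²/3 (K(U) = 8 + (0 + U)²/3 = 8 + U²/3)
1/(-480547 + K(287)) = 1/(-480547 + (8 + (⅓)*287²)) = 1/(-480547 + (8 + (⅓)*82369)) = 1/(-480547 + (8 + 82369/3)) = 1/(-480547 + 82393/3) = 1/(-1359248/3) = -3/1359248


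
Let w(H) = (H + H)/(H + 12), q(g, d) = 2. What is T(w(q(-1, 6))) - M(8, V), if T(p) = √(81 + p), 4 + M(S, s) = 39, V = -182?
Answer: -35 + √3983/7 ≈ -25.984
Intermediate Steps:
M(S, s) = 35 (M(S, s) = -4 + 39 = 35)
w(H) = 2*H/(12 + H) (w(H) = (2*H)/(12 + H) = 2*H/(12 + H))
T(w(q(-1, 6))) - M(8, V) = √(81 + 2*2/(12 + 2)) - 1*35 = √(81 + 2*2/14) - 35 = √(81 + 2*2*(1/14)) - 35 = √(81 + 2/7) - 35 = √(569/7) - 35 = √3983/7 - 35 = -35 + √3983/7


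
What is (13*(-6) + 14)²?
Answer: 4096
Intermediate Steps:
(13*(-6) + 14)² = (-78 + 14)² = (-64)² = 4096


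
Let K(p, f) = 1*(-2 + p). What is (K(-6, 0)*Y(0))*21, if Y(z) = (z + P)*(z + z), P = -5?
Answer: 0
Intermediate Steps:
Y(z) = 2*z*(-5 + z) (Y(z) = (z - 5)*(z + z) = (-5 + z)*(2*z) = 2*z*(-5 + z))
K(p, f) = -2 + p
(K(-6, 0)*Y(0))*21 = ((-2 - 6)*(2*0*(-5 + 0)))*21 = -16*0*(-5)*21 = -8*0*21 = 0*21 = 0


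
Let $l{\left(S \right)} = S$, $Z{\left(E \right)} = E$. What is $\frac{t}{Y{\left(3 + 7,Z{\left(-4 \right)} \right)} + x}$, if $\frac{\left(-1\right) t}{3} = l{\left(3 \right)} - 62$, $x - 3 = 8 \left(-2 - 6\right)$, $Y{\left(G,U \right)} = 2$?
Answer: $-3$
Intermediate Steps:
$x = -61$ ($x = 3 + 8 \left(-2 - 6\right) = 3 + 8 \left(-8\right) = 3 - 64 = -61$)
$t = 177$ ($t = - 3 \left(3 - 62\right) = \left(-3\right) \left(-59\right) = 177$)
$\frac{t}{Y{\left(3 + 7,Z{\left(-4 \right)} \right)} + x} = \frac{177}{2 - 61} = \frac{177}{-59} = 177 \left(- \frac{1}{59}\right) = -3$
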